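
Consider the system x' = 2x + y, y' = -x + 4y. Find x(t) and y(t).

x(t) = c_1e^(3t) + c_2te^(3t) - 2c_2e^(3t), y(t) = c_1e^(3t) + c_2te^(3t) - c_2e^(3t)

Coefficient matrix A = [[2, 1], [-1, 4]].
Characteristic polynomial det(A - λI) = λ^2 - 6λ + 9 = 0.
Single eigenvalue λ = 3 with algebraic multiplicity 2.
Eigenvector v = (1,1); generalized eigenvector w with (A-λI)w=v is (-2,-1).
General solution: e^(3t)[c_1·v + c_2·(t·v + w)].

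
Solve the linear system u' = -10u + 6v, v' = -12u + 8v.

Coefficient matrix A = [[-10, 6], [-12, 8]].
Characteristic polynomial det(A - λI) = λ^2 + 2λ - 8 = 0.
Eigenvalues λ = 2, -4.
For λ=2: (A-λI) row 1 is [-12, 6], so an eigenvector is (1, 2).
For λ=-4: (A-λI) row 1 is [-6, 6], so an eigenvector is (1, 1).
General solution: c_1e^(2t)(1,2) + c_2e^(-4t)(1,1).

u(t) = c_1e^(2t) + c_2e^(-4t), v(t) = 2c_1e^(2t) + c_2e^(-4t)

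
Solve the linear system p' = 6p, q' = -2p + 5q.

p(t) = -K_1e^(6t), q(t) = 2K_1e^(6t) + K_2e^(5t)

Coefficient matrix A = [[6, 0], [-2, 5]].
Characteristic polynomial det(A - λI) = λ^2 - 11λ + 30 = 0.
Eigenvalues λ = 6, 5.
For λ=6: (A-λI) row 2 is [-2, -1], so an eigenvector is (-1, 2).
For λ=5: (A-λI) row 1 is [1, 0], so an eigenvector is (0, 1).
General solution: K_1e^(6t)(-1,2) + K_2e^(5t)(0,1).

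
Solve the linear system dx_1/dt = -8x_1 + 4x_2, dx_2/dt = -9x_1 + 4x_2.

x_1(t) = -2c_1e^(-2t) - 2c_2te^(-2t) + c_2e^(-2t), x_2(t) = -3c_1e^(-2t) - 3c_2te^(-2t) + c_2e^(-2t)

Coefficient matrix A = [[-8, 4], [-9, 4]].
Characteristic polynomial det(A - λI) = λ^2 + 4λ + 4 = 0.
Single eigenvalue λ = -2 with algebraic multiplicity 2.
Eigenvector v = (-2,-3); generalized eigenvector w with (A-λI)w=v is (1,1).
General solution: e^(-2t)[c_1·v + c_2·(t·v + w)].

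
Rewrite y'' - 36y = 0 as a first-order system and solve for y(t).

Let x_1 = y, x_2 = y'. Then x_1' = x_2 and x_2' = 36x_1.
A = [[0,1],[36,0]]; det(A-λI) = λ^2 - 36.
Eigenvalues λ = 6, -6 with eigenvectors (1,6), (1,-6).

y(t) = K_1e^(6t) + K_2e^(-6t)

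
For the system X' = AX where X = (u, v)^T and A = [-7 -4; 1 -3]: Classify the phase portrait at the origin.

A = [[-7,-4],[1,-3]]; det(A-λI) = λ^2 + 10λ + 25.
repeated λ = -5 with a single eigenvector.

stable improper node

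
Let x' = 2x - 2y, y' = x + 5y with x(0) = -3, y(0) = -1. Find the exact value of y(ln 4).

A = [[2,-2],[1,5]]; eigenvalues λ = 4, 3.
Eigenvectors: (1,-1) for λ=4, (-2,1) for λ=3.
From the initial condition, c_1 = 5, c_2 = 4.
y(ln 4) = (5)(4^4)(-1) + (4)(4^3)(1) = -1024.

-1024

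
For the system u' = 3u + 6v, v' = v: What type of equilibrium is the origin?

A = [[3,6],[0,1]]; det(A-λI) = λ^2 - 4λ + 3.
λ = 1, 3: both positive.

unstable node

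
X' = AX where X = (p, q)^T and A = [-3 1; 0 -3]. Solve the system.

Coefficient matrix A = [[-3, 1], [0, -3]].
Characteristic polynomial det(A - λI) = λ^2 + 6λ + 9 = 0.
Single eigenvalue λ = -3 with algebraic multiplicity 2.
Eigenvector v = (1,0); generalized eigenvector w with (A-λI)w=v is (-1,1).
General solution: e^(-3t)[K_1·v + K_2·(t·v + w)].

p(t) = K_1e^(-3t) + K_2te^(-3t) - K_2e^(-3t), q(t) = K_2e^(-3t)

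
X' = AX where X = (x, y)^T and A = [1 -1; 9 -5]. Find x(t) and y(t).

x(t) = -c_1e^(-2t) - c_2te^(-2t), y(t) = -3c_1e^(-2t) - 3c_2te^(-2t) + c_2e^(-2t)

Coefficient matrix A = [[1, -1], [9, -5]].
Characteristic polynomial det(A - λI) = λ^2 + 4λ + 4 = 0.
Single eigenvalue λ = -2 with algebraic multiplicity 2.
Eigenvector v = (-1,-3); generalized eigenvector w with (A-λI)w=v is (0,1).
General solution: e^(-2t)[c_1·v + c_2·(t·v + w)].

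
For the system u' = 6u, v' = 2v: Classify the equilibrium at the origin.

unstable node

A = [[6,0],[0,2]]; det(A-λI) = λ^2 - 8λ + 12.
λ = 2, 6: both positive.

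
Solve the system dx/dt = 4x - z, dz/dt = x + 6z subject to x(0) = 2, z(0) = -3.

Coefficient matrix A = [[4, -1], [1, 6]].
Characteristic polynomial det(A - λI) = λ^2 - 10λ + 25 = 0.
Single eigenvalue λ = 5 with algebraic multiplicity 2.
Eigenvector v = (-1,1); generalized eigenvector w with (A-λI)w=v is (-2,3).
General solution: e^(5t)[c_1·v + c_2·(t·v + w)].
Applying x(0)=2, z(0)=-3 gives c_1=0, c_2=-1.

x(t) = te^(5t) + 2e^(5t), z(t) = -te^(5t) - 3e^(5t)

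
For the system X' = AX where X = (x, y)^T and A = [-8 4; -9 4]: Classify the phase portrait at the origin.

A = [[-8,4],[-9,4]]; det(A-λI) = λ^2 + 4λ + 4.
repeated λ = -2 with a single eigenvector.

stable improper node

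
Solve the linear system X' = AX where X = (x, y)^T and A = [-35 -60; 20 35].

Coefficient matrix A = [[-35, -60], [20, 35]].
Characteristic polynomial det(A - λI) = λ^2 - 25 = 0.
Eigenvalues λ = 5, -5.
For λ=5: (A-λI) row 1 is [-40, -60], so an eigenvector is (3, -2).
For λ=-5: (A-λI) row 1 is [-30, -60], so an eigenvector is (-2, 1).
General solution: C_1e^(5t)(3,-2) + C_2e^(-5t)(-2,1).

x(t) = 3C_1e^(5t) - 2C_2e^(-5t), y(t) = -2C_1e^(5t) + C_2e^(-5t)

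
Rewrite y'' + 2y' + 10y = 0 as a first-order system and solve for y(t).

y(t) = c_1e^(-t)cos(3t) + c_2e^(-t)sin(3t)

Let x_1 = y, x_2 = y'. Then x_1' = x_2 and x_2' = -10x_1 - 2x_2.
A = [[0,1],[-10,-2]]; det(A-λI) = λ^2 + 2λ + 10.
Eigenvalues λ = -1 ± 3i.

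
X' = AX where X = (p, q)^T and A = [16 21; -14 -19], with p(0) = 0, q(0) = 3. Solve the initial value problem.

Coefficient matrix A = [[16, 21], [-14, -19]].
Characteristic polynomial det(A - λI) = λ^2 + 3λ - 10 = 0.
Eigenvalues λ = 2, -5.
For λ=2: (A-λI) row 1 is [14, 21], so an eigenvector is (3, -2).
For λ=-5: (A-λI) row 1 is [21, 21], so an eigenvector is (1, -1).
General solution: c_1e^(2t)(3,-2) + c_2e^(-5t)(1,-1).
Applying p(0)=0, q(0)=3 gives c_1=3, c_2=-9.

p(t) = 9e^(2t) - 9e^(-5t), q(t) = -6e^(2t) + 9e^(-5t)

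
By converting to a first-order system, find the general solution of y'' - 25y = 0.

y(t) = c_1e^(-5t) + c_2e^(5t)

Let x_1 = y, x_2 = y'. Then x_1' = x_2 and x_2' = 25x_1.
A = [[0,1],[25,0]]; det(A-λI) = λ^2 - 25.
Eigenvalues λ = -5, 5 with eigenvectors (1,-5), (1,5).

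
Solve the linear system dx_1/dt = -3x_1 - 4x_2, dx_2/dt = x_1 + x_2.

Coefficient matrix A = [[-3, -4], [1, 1]].
Characteristic polynomial det(A - λI) = λ^2 + 2λ + 1 = 0.
Single eigenvalue λ = -1 with algebraic multiplicity 2.
Eigenvector v = (-2,1); generalized eigenvector w with (A-λI)w=v is (-3,2).
General solution: e^(-t)[K_1·v + K_2·(t·v + w)].

x_1(t) = -2K_1e^(-t) - 2K_2te^(-t) - 3K_2e^(-t), x_2(t) = K_1e^(-t) + K_2te^(-t) + 2K_2e^(-t)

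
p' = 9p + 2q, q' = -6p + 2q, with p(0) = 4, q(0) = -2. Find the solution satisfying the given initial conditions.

p(t) = 12e^(6t) - 8e^(5t), q(t) = -18e^(6t) + 16e^(5t)

Coefficient matrix A = [[9, 2], [-6, 2]].
Characteristic polynomial det(A - λI) = λ^2 - 11λ + 30 = 0.
Eigenvalues λ = 6, 5.
For λ=6: (A-λI) row 1 is [3, 2], so an eigenvector is (-2, 3).
For λ=5: (A-λI) row 1 is [4, 2], so an eigenvector is (1, -2).
General solution: c_1e^(6t)(-2,3) + c_2e^(5t)(1,-2).
Applying p(0)=4, q(0)=-2 gives c_1=-6, c_2=-8.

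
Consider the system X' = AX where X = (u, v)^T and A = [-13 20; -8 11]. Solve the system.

Coefficient matrix A = [[-13, 20], [-8, 11]].
Characteristic polynomial det(A - λI) = λ^2 + 2λ + 17 = 0.
Eigenvalues λ = -1 ± 4i (complex conjugate pair).
For λ=-1+4i: an eigenvector is (1,1) - i(2,1) = (1 - 2i, 1 - i).
A real fundamental pair from Re and Im of e^((-1+4i)t)v: X_1 = e^(-t)(cos(4t)·(1,1) + sin(4t)·(2,1)), X_2 = e^(-t)(sin(4t)·(1,1) - cos(4t)·(2,1)).
General solution: K_1X_1 + K_2X_2.

u(t) = 2K_1e^(-t)sin(4t) + K_1e^(-t)cos(4t) + K_2e^(-t)sin(4t) - 2K_2e^(-t)cos(4t), v(t) = K_1e^(-t)sin(4t) + K_1e^(-t)cos(4t) + K_2e^(-t)sin(4t) - K_2e^(-t)cos(4t)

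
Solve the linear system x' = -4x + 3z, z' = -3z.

Coefficient matrix A = [[-4, 3], [0, -3]].
Characteristic polynomial det(A - λI) = λ^2 + 7λ + 12 = 0.
Eigenvalues λ = -3, -4.
For λ=-3: (A-λI) row 1 is [-1, 3], so an eigenvector is (3, 1).
For λ=-4: (A-λI) row 1 is [0, 3], so an eigenvector is (1, 0).
General solution: c_1e^(-3t)(3,1) + c_2e^(-4t)(1,0).

x(t) = 3c_1e^(-3t) + c_2e^(-4t), z(t) = c_1e^(-3t)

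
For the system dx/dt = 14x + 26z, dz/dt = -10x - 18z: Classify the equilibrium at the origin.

stable spiral

A = [[14,26],[-10,-18]]; det(A-λI) = λ^2 + 4λ + 8.
λ = -2 ± 2i: negative real part.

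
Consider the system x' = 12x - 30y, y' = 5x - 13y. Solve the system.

Coefficient matrix A = [[12, -30], [5, -13]].
Characteristic polynomial det(A - λI) = λ^2 + λ - 6 = 0.
Eigenvalues λ = -3, 2.
For λ=-3: (A-λI) row 1 is [15, -30], so an eigenvector is (-2, -1).
For λ=2: (A-λI) row 1 is [10, -30], so an eigenvector is (3, 1).
General solution: K_1e^(-3t)(-2,-1) + K_2e^(2t)(3,1).

x(t) = -2K_1e^(-3t) + 3K_2e^(2t), y(t) = -K_1e^(-3t) + K_2e^(2t)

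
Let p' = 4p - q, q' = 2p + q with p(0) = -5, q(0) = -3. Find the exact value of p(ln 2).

A = [[4,-1],[2,1]]; eigenvalues λ = 2, 3.
Eigenvectors: (1,2) for λ=2, (1,1) for λ=3.
From the initial condition, c_1 = 2, c_2 = -7.
p(ln 2) = (2)(2^2)(1) + (-7)(2^3)(1) = -48.

-48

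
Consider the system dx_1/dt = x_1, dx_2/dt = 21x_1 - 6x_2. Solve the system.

Coefficient matrix A = [[1, 0], [21, -6]].
Characteristic polynomial det(A - λI) = λ^2 + 5λ - 6 = 0.
Eigenvalues λ = -6, 1.
For λ=-6: (A-λI) row 1 is [7, 0], so an eigenvector is (0, -1).
For λ=1: (A-λI) row 2 is [21, -7], so an eigenvector is (1, 3).
General solution: c_1e^(-6t)(0,-1) + c_2e^(t)(1,3).

x_1(t) = c_2e^(t), x_2(t) = -c_1e^(-6t) + 3c_2e^(t)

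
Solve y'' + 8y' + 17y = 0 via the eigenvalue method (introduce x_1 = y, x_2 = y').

y(t) = K_1e^(-4t)cos(t) + K_2e^(-4t)sin(t)

Let x_1 = y, x_2 = y'. Then x_1' = x_2 and x_2' = -17x_1 - 8x_2.
A = [[0,1],[-17,-8]]; det(A-λI) = λ^2 + 8λ + 17.
Eigenvalues λ = -4 ± i.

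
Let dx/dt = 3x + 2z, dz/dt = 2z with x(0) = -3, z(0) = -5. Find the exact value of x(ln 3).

-261

A = [[3,2],[0,2]]; eigenvalues λ = 3, 2.
Eigenvectors: (-1,0) for λ=3, (-2,1) for λ=2.
From the initial condition, c_1 = 13, c_2 = -5.
x(ln 3) = (13)(3^3)(-1) + (-5)(3^2)(-2) = -261.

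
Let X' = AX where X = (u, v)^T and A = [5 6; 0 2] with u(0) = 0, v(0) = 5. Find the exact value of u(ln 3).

2340

A = [[5,6],[0,2]]; eigenvalues λ = 2, 5.
Eigenvectors: (-2,1) for λ=2, (1,0) for λ=5.
From the initial condition, c_1 = 5, c_2 = 10.
u(ln 3) = (5)(3^2)(-2) + (10)(3^5)(1) = 2340.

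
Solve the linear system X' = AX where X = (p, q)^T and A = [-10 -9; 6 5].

p(t) = 3C_1e^(-4t) - C_2e^(-t), q(t) = -2C_1e^(-4t) + C_2e^(-t)

Coefficient matrix A = [[-10, -9], [6, 5]].
Characteristic polynomial det(A - λI) = λ^2 + 5λ + 4 = 0.
Eigenvalues λ = -4, -1.
For λ=-4: (A-λI) row 1 is [-6, -9], so an eigenvector is (3, -2).
For λ=-1: (A-λI) row 1 is [-9, -9], so an eigenvector is (-1, 1).
General solution: C_1e^(-4t)(3,-2) + C_2e^(-t)(-1,1).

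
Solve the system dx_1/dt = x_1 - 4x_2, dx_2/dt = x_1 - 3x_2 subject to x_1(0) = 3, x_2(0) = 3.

Coefficient matrix A = [[1, -4], [1, -3]].
Characteristic polynomial det(A - λI) = λ^2 + 2λ + 1 = 0.
Single eigenvalue λ = -1 with algebraic multiplicity 2.
Eigenvector v = (-2,-1); generalized eigenvector w with (A-λI)w=v is (3,2).
General solution: e^(-t)[K_1·v + K_2·(t·v + w)].
Applying x_1(0)=3, x_2(0)=3 gives K_1=3, K_2=3.

x_1(t) = -6te^(-t) + 3e^(-t), x_2(t) = -3te^(-t) + 3e^(-t)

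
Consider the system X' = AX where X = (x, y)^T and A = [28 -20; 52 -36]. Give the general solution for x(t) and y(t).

Coefficient matrix A = [[28, -20], [52, -36]].
Characteristic polynomial det(A - λI) = λ^2 + 8λ + 32 = 0.
Eigenvalues λ = -4 ± 4i (complex conjugate pair).
For λ=-4+4i: an eigenvector is (2,3) - i(1,2) = (2 - i, 3 - 2i).
A real fundamental pair from Re and Im of e^((-4+4i)t)v: X_1 = e^(-4t)(cos(4t)·(2,3) + sin(4t)·(1,2)), X_2 = e^(-4t)(sin(4t)·(2,3) - cos(4t)·(1,2)).
General solution: K_1X_1 + K_2X_2.

x(t) = K_1e^(-4t)sin(4t) + 2K_1e^(-4t)cos(4t) + 2K_2e^(-4t)sin(4t) - K_2e^(-4t)cos(4t), y(t) = 2K_1e^(-4t)sin(4t) + 3K_1e^(-4t)cos(4t) + 3K_2e^(-4t)sin(4t) - 2K_2e^(-4t)cos(4t)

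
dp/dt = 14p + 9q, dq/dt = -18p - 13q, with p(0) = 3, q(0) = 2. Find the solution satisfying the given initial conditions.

Coefficient matrix A = [[14, 9], [-18, -13]].
Characteristic polynomial det(A - λI) = λ^2 - λ - 20 = 0.
Eigenvalues λ = -4, 5.
For λ=-4: (A-λI) row 1 is [18, 9], so an eigenvector is (1, -2).
For λ=5: (A-λI) row 1 is [9, 9], so an eigenvector is (-1, 1).
General solution: C_1e^(-4t)(1,-2) + C_2e^(5t)(-1,1).
Applying p(0)=3, q(0)=2 gives C_1=-5, C_2=-8.

p(t) = 8e^(5t) - 5e^(-4t), q(t) = -8e^(5t) + 10e^(-4t)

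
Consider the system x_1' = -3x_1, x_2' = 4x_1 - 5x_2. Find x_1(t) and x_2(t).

Coefficient matrix A = [[-3, 0], [4, -5]].
Characteristic polynomial det(A - λI) = λ^2 + 8λ + 15 = 0.
Eigenvalues λ = -5, -3.
For λ=-5: (A-λI) row 1 is [2, 0], so an eigenvector is (0, -1).
For λ=-3: (A-λI) row 2 is [4, -2], so an eigenvector is (-1, -2).
General solution: c_1e^(-5t)(0,-1) + c_2e^(-3t)(-1,-2).

x_1(t) = -c_2e^(-3t), x_2(t) = -c_1e^(-5t) - 2c_2e^(-3t)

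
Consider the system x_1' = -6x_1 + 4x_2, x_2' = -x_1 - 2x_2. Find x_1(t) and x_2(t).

Coefficient matrix A = [[-6, 4], [-1, -2]].
Characteristic polynomial det(A - λI) = λ^2 + 8λ + 16 = 0.
Single eigenvalue λ = -4 with algebraic multiplicity 2.
Eigenvector v = (-2,-1); generalized eigenvector w with (A-λI)w=v is (-1,-1).
General solution: e^(-4t)[C_1·v + C_2·(t·v + w)].

x_1(t) = -2C_1e^(-4t) - 2C_2te^(-4t) - C_2e^(-4t), x_2(t) = -C_1e^(-4t) - C_2te^(-4t) - C_2e^(-4t)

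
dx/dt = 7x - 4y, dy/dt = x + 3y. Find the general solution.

x(t) = 2c_1e^(5t) + 2c_2te^(5t) - c_2e^(5t), y(t) = c_1e^(5t) + c_2te^(5t) - c_2e^(5t)

Coefficient matrix A = [[7, -4], [1, 3]].
Characteristic polynomial det(A - λI) = λ^2 - 10λ + 25 = 0.
Single eigenvalue λ = 5 with algebraic multiplicity 2.
Eigenvector v = (2,1); generalized eigenvector w with (A-λI)w=v is (-1,-1).
General solution: e^(5t)[c_1·v + c_2·(t·v + w)].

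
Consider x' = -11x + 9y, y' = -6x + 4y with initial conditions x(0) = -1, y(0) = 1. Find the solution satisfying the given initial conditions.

Coefficient matrix A = [[-11, 9], [-6, 4]].
Characteristic polynomial det(A - λI) = λ^2 + 7λ + 10 = 0.
Eigenvalues λ = -5, -2.
For λ=-5: (A-λI) row 1 is [-6, 9], so an eigenvector is (-3, -2).
For λ=-2: (A-λI) row 1 is [-9, 9], so an eigenvector is (-1, -1).
General solution: K_1e^(-5t)(-3,-2) + K_2e^(-2t)(-1,-1).
Applying x(0)=-1, y(0)=1 gives K_1=2, K_2=-5.

x(t) = 5e^(-2t) - 6e^(-5t), y(t) = 5e^(-2t) - 4e^(-5t)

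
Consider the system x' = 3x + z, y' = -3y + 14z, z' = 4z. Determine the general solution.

x(t) = K_2e^(4t) - K_3e^(3t), y(t) = K_1e^(-3t) + 2K_2e^(4t), z(t) = K_2e^(4t)

Coefficient matrix A = [[3, 0, 1], [0, -3, 14], [0, 0, 4]].
det(A - λI) = 0 gives eigenvalues λ = -3, 4, 3.
For λ=-3: eigenvector (0,1,0).
For λ=4: eigenvector (1,2,1).
For λ=3: eigenvector (-1,0,0).
General solution: K_1e^(-3t)(0,1,0) + K_2e^(4t)(1,2,1) + K_3e^(3t)(-1,0,0).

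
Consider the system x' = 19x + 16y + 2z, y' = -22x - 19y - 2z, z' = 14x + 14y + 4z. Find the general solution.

Coefficient matrix A = [[19, 16, 2], [-22, -19, -2], [14, 14, 4]].
det(A - λI) = 0 gives eigenvalues λ = 3, 4, -3.
For λ=3: eigenvector (-1,1,0).
For λ=4: eigenvector (2,-2,1).
For λ=-3: eigenvector (2,-3,2).
General solution: c_1e^(3t)(-1,1,0) + c_2e^(4t)(2,-2,1) + c_3e^(-3t)(2,-3,2).

x(t) = -c_1e^(3t) + 2c_2e^(4t) + 2c_3e^(-3t), y(t) = c_1e^(3t) - 2c_2e^(4t) - 3c_3e^(-3t), z(t) = c_2e^(4t) + 2c_3e^(-3t)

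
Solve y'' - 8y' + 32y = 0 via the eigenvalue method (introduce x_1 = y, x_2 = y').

y(t) = K_1e^(4t)cos(4t) + K_2e^(4t)sin(4t)

Let x_1 = y, x_2 = y'. Then x_1' = x_2 and x_2' = -32x_1 + 8x_2.
A = [[0,1],[-32,8]]; det(A-λI) = λ^2 - 8λ + 32.
Eigenvalues λ = 4 ± 4i.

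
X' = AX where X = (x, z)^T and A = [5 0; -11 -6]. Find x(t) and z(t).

x(t) = K_2e^(5t), z(t) = K_1e^(-6t) - K_2e^(5t)

Coefficient matrix A = [[5, 0], [-11, -6]].
Characteristic polynomial det(A - λI) = λ^2 + λ - 30 = 0.
Eigenvalues λ = -6, 5.
For λ=-6: (A-λI) row 1 is [11, 0], so an eigenvector is (0, 1).
For λ=5: (A-λI) row 2 is [-11, -11], so an eigenvector is (1, -1).
General solution: K_1e^(-6t)(0,1) + K_2e^(5t)(1,-1).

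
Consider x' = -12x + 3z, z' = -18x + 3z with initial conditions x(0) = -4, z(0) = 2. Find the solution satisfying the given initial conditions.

x(t) = 10e^(-3t) - 14e^(-6t), z(t) = 30e^(-3t) - 28e^(-6t)

Coefficient matrix A = [[-12, 3], [-18, 3]].
Characteristic polynomial det(A - λI) = λ^2 + 9λ + 18 = 0.
Eigenvalues λ = -6, -3.
For λ=-6: (A-λI) row 1 is [-6, 3], so an eigenvector is (-1, -2).
For λ=-3: (A-λI) row 1 is [-9, 3], so an eigenvector is (1, 3).
General solution: C_1e^(-6t)(-1,-2) + C_2e^(-3t)(1,3).
Applying x(0)=-4, z(0)=2 gives C_1=14, C_2=10.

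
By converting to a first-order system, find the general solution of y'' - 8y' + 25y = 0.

Let x_1 = y, x_2 = y'. Then x_1' = x_2 and x_2' = -25x_1 + 8x_2.
A = [[0,1],[-25,8]]; det(A-λI) = λ^2 - 8λ + 25.
Eigenvalues λ = 4 ± 3i.

y(t) = C_1e^(4t)cos(3t) + C_2e^(4t)sin(3t)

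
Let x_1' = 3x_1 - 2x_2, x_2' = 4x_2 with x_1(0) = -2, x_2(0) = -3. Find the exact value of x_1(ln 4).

A = [[3,-2],[0,4]]; eigenvalues λ = 4, 3.
Eigenvectors: (2,-1) for λ=4, (1,0) for λ=3.
From the initial condition, c_1 = 3, c_2 = -8.
x_1(ln 4) = (3)(4^4)(2) + (-8)(4^3)(1) = 1024.

1024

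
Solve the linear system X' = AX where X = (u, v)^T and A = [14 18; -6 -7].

Coefficient matrix A = [[14, 18], [-6, -7]].
Characteristic polynomial det(A - λI) = λ^2 - 7λ + 10 = 0.
Eigenvalues λ = 5, 2.
For λ=5: (A-λI) row 1 is [9, 18], so an eigenvector is (-2, 1).
For λ=2: (A-λI) row 1 is [12, 18], so an eigenvector is (3, -2).
General solution: K_1e^(5t)(-2,1) + K_2e^(2t)(3,-2).

u(t) = -2K_1e^(5t) + 3K_2e^(2t), v(t) = K_1e^(5t) - 2K_2e^(2t)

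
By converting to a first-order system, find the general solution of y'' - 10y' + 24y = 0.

y(t) = c_1e^(4t) + c_2e^(6t)

Let x_1 = y, x_2 = y'. Then x_1' = x_2 and x_2' = -24x_1 + 10x_2.
A = [[0,1],[-24,10]]; det(A-λI) = λ^2 - 10λ + 24.
Eigenvalues λ = 4, 6 with eigenvectors (1,4), (1,6).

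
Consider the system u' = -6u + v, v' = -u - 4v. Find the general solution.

u(t) = -c_1e^(-5t) - c_2te^(-5t) + 3c_2e^(-5t), v(t) = -c_1e^(-5t) - c_2te^(-5t) + 2c_2e^(-5t)

Coefficient matrix A = [[-6, 1], [-1, -4]].
Characteristic polynomial det(A - λI) = λ^2 + 10λ + 25 = 0.
Single eigenvalue λ = -5 with algebraic multiplicity 2.
Eigenvector v = (-1,-1); generalized eigenvector w with (A-λI)w=v is (3,2).
General solution: e^(-5t)[c_1·v + c_2·(t·v + w)].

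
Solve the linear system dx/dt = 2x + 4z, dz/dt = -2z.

Coefficient matrix A = [[2, 4], [0, -2]].
Characteristic polynomial det(A - λI) = λ^2 - 4 = 0.
Eigenvalues λ = 2, -2.
For λ=2: (A-λI) row 1 is [0, 4], so an eigenvector is (1, 0).
For λ=-2: (A-λI) row 1 is [4, 4], so an eigenvector is (1, -1).
General solution: K_1e^(2t)(1,0) + K_2e^(-2t)(1,-1).

x(t) = K_1e^(2t) + K_2e^(-2t), z(t) = -K_2e^(-2t)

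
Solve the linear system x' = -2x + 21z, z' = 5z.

Coefficient matrix A = [[-2, 21], [0, 5]].
Characteristic polynomial det(A - λI) = λ^2 - 3λ - 10 = 0.
Eigenvalues λ = 5, -2.
For λ=5: (A-λI) row 1 is [-7, 21], so an eigenvector is (-3, -1).
For λ=-2: (A-λI) row 1 is [0, 21], so an eigenvector is (-1, 0).
General solution: c_1e^(5t)(-3,-1) + c_2e^(-2t)(-1,0).

x(t) = -3c_1e^(5t) - c_2e^(-2t), z(t) = -c_1e^(5t)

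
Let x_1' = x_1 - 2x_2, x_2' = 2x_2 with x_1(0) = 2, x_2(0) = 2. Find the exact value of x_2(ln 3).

18

A = [[1,-2],[0,2]]; eigenvalues λ = 2, 1.
Eigenvectors: (2,-1) for λ=2, (-1,0) for λ=1.
From the initial condition, c_1 = -2, c_2 = -6.
x_2(ln 3) = (-2)(3^2)(-1) + (-6)(3^1)(0) = 18.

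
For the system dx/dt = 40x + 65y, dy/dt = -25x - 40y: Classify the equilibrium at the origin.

A = [[40,65],[-25,-40]]; det(A-λI) = λ^2 + 25.
λ = 0 ± 5i: zero real part.

center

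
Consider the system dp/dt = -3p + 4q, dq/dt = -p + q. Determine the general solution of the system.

p(t) = -2K_1e^(-t) - 2K_2te^(-t) + 3K_2e^(-t), q(t) = -K_1e^(-t) - K_2te^(-t) + K_2e^(-t)

Coefficient matrix A = [[-3, 4], [-1, 1]].
Characteristic polynomial det(A - λI) = λ^2 + 2λ + 1 = 0.
Single eigenvalue λ = -1 with algebraic multiplicity 2.
Eigenvector v = (-2,-1); generalized eigenvector w with (A-λI)w=v is (3,1).
General solution: e^(-t)[K_1·v + K_2·(t·v + w)].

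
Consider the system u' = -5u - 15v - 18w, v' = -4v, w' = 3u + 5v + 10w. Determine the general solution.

u(t) = -2K_1e^(4t) + 3K_2e^(-4t) + 3K_3e^(t), v(t) = K_2e^(-4t), w(t) = K_1e^(4t) - K_2e^(-4t) - K_3e^(t)

Coefficient matrix A = [[-5, -15, -18], [0, -4, 0], [3, 5, 10]].
det(A - λI) = 0 gives eigenvalues λ = 4, -4, 1.
For λ=4: eigenvector (-2,0,1).
For λ=-4: eigenvector (3,1,-1).
For λ=1: eigenvector (3,0,-1).
General solution: K_1e^(4t)(-2,0,1) + K_2e^(-4t)(3,1,-1) + K_3e^(t)(3,0,-1).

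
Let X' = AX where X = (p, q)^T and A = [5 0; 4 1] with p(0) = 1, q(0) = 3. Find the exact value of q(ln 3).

249

A = [[5,0],[4,1]]; eigenvalues λ = 1, 5.
Eigenvectors: (0,1) for λ=1, (-1,-1) for λ=5.
From the initial condition, c_1 = 2, c_2 = -1.
q(ln 3) = (2)(3^1)(1) + (-1)(3^5)(-1) = 249.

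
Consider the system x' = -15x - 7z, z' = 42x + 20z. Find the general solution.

Coefficient matrix A = [[-15, -7], [42, 20]].
Characteristic polynomial det(A - λI) = λ^2 - 5λ - 6 = 0.
Eigenvalues λ = -1, 6.
For λ=-1: (A-λI) row 1 is [-14, -7], so an eigenvector is (-1, 2).
For λ=6: (A-λI) row 1 is [-21, -7], so an eigenvector is (-1, 3).
General solution: C_1e^(-t)(-1,2) + C_2e^(6t)(-1,3).

x(t) = -C_1e^(-t) - C_2e^(6t), z(t) = 2C_1e^(-t) + 3C_2e^(6t)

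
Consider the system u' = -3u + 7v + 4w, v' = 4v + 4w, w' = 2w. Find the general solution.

Coefficient matrix A = [[-3, 7, 4], [0, 4, 4], [0, 0, 2]].
det(A - λI) = 0 gives eigenvalues λ = -3, 4, 2.
For λ=-3: eigenvector (1,0,0).
For λ=4: eigenvector (1,1,0).
For λ=2: eigenvector (-2,-2,1).
General solution: K_1e^(-3t)(1,0,0) + K_2e^(4t)(1,1,0) + K_3e^(2t)(-2,-2,1).

u(t) = K_1e^(-3t) + K_2e^(4t) - 2K_3e^(2t), v(t) = K_2e^(4t) - 2K_3e^(2t), w(t) = K_3e^(2t)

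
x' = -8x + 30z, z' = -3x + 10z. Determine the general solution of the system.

Coefficient matrix A = [[-8, 30], [-3, 10]].
Characteristic polynomial det(A - λI) = λ^2 - 2λ + 10 = 0.
Eigenvalues λ = 1 ± 3i (complex conjugate pair).
For λ=1+3i: an eigenvector is (3,1) - i(1,0) = (3 - i, 1).
A real fundamental pair from Re and Im of e^((1+3i)t)v: X_1 = e^(t)(cos(3t)·(3,1) + sin(3t)·(1,0)), X_2 = e^(t)(sin(3t)·(3,1) - cos(3t)·(1,0)).
General solution: C_1X_1 + C_2X_2.

x(t) = C_1e^(t)sin(3t) + 3C_1e^(t)cos(3t) + 3C_2e^(t)sin(3t) - C_2e^(t)cos(3t), z(t) = C_1e^(t)cos(3t) + C_2e^(t)sin(3t)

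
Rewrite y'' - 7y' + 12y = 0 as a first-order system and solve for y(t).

y(t) = c_1e^(4t) + c_2e^(3t)

Let x_1 = y, x_2 = y'. Then x_1' = x_2 and x_2' = -12x_1 + 7x_2.
A = [[0,1],[-12,7]]; det(A-λI) = λ^2 - 7λ + 12.
Eigenvalues λ = 4, 3 with eigenvectors (1,4), (1,3).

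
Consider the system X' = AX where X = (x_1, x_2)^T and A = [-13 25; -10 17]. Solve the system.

x_1(t) = c_1e^(2t)sin(5t) - 2c_1e^(2t)cos(5t) - 2c_2e^(2t)sin(5t) - c_2e^(2t)cos(5t), x_2(t) = c_1e^(2t)sin(5t) - c_1e^(2t)cos(5t) - c_2e^(2t)sin(5t) - c_2e^(2t)cos(5t)

Coefficient matrix A = [[-13, 25], [-10, 17]].
Characteristic polynomial det(A - λI) = λ^2 - 4λ + 29 = 0.
Eigenvalues λ = 2 ± 5i (complex conjugate pair).
For λ=2+5i: an eigenvector is (-2,-1) - i(1,1) = (-2 - i, -1 - i).
A real fundamental pair from Re and Im of e^((2+5i)t)v: X_1 = e^(2t)(cos(5t)·(-2,-1) + sin(5t)·(1,1)), X_2 = e^(2t)(sin(5t)·(-2,-1) - cos(5t)·(1,1)).
General solution: c_1X_1 + c_2X_2.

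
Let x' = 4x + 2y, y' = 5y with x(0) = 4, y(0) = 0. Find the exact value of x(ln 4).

A = [[4,2],[0,5]]; eigenvalues λ = 4, 5.
Eigenvectors: (1,0) for λ=4, (2,1) for λ=5.
From the initial condition, c_1 = 4, c_2 = 0.
x(ln 4) = (4)(4^4)(1) + (0)(4^5)(2) = 1024.

1024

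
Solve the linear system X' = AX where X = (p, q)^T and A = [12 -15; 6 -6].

Coefficient matrix A = [[12, -15], [6, -6]].
Characteristic polynomial det(A - λI) = λ^2 - 6λ + 18 = 0.
Eigenvalues λ = 3 ± 3i (complex conjugate pair).
For λ=3+3i: an eigenvector is (2,1) - i(1,1) = (2 - i, 1 - i).
A real fundamental pair from Re and Im of e^((3+3i)t)v: X_1 = e^(3t)(cos(3t)·(2,1) + sin(3t)·(1,1)), X_2 = e^(3t)(sin(3t)·(2,1) - cos(3t)·(1,1)).
General solution: K_1X_1 + K_2X_2.

p(t) = K_1e^(3t)sin(3t) + 2K_1e^(3t)cos(3t) + 2K_2e^(3t)sin(3t) - K_2e^(3t)cos(3t), q(t) = K_1e^(3t)sin(3t) + K_1e^(3t)cos(3t) + K_2e^(3t)sin(3t) - K_2e^(3t)cos(3t)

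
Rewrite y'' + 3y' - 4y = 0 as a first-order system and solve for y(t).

y(t) = c_1e^(-4t) + c_2e^(t)

Let x_1 = y, x_2 = y'. Then x_1' = x_2 and x_2' = 4x_1 - 3x_2.
A = [[0,1],[4,-3]]; det(A-λI) = λ^2 + 3λ - 4.
Eigenvalues λ = -4, 1 with eigenvectors (1,-4), (1,1).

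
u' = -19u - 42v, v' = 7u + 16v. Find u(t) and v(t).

Coefficient matrix A = [[-19, -42], [7, 16]].
Characteristic polynomial det(A - λI) = λ^2 + 3λ - 10 = 0.
Eigenvalues λ = 2, -5.
For λ=2: (A-λI) row 1 is [-21, -42], so an eigenvector is (-2, 1).
For λ=-5: (A-λI) row 1 is [-14, -42], so an eigenvector is (3, -1).
General solution: K_1e^(2t)(-2,1) + K_2e^(-5t)(3,-1).

u(t) = -2K_1e^(2t) + 3K_2e^(-5t), v(t) = K_1e^(2t) - K_2e^(-5t)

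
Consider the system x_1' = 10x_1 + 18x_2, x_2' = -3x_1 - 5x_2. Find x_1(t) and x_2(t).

x_1(t) = -2K_1e^(t) - 3K_2e^(4t), x_2(t) = K_1e^(t) + K_2e^(4t)

Coefficient matrix A = [[10, 18], [-3, -5]].
Characteristic polynomial det(A - λI) = λ^2 - 5λ + 4 = 0.
Eigenvalues λ = 1, 4.
For λ=1: (A-λI) row 1 is [9, 18], so an eigenvector is (-2, 1).
For λ=4: (A-λI) row 1 is [6, 18], so an eigenvector is (-3, 1).
General solution: K_1e^(t)(-2,1) + K_2e^(4t)(-3,1).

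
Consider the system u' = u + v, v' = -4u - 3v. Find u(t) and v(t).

u(t) = -C_1e^(-t) - C_2te^(-t) + C_2e^(-t), v(t) = 2C_1e^(-t) + 2C_2te^(-t) - 3C_2e^(-t)

Coefficient matrix A = [[1, 1], [-4, -3]].
Characteristic polynomial det(A - λI) = λ^2 + 2λ + 1 = 0.
Single eigenvalue λ = -1 with algebraic multiplicity 2.
Eigenvector v = (-1,2); generalized eigenvector w with (A-λI)w=v is (1,-3).
General solution: e^(-t)[C_1·v + C_2·(t·v + w)].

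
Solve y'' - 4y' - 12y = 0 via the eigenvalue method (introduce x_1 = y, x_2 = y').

Let x_1 = y, x_2 = y'. Then x_1' = x_2 and x_2' = 12x_1 + 4x_2.
A = [[0,1],[12,4]]; det(A-λI) = λ^2 - 4λ - 12.
Eigenvalues λ = -2, 6 with eigenvectors (1,-2), (1,6).

y(t) = C_1e^(-2t) + C_2e^(6t)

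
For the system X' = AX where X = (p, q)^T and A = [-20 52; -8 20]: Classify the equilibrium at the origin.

A = [[-20,52],[-8,20]]; det(A-λI) = λ^2 + 16.
λ = 0 ± 4i: zero real part.

center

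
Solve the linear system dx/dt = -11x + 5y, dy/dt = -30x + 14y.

x(t) = -C_1e^(-t) - C_2e^(4t), y(t) = -2C_1e^(-t) - 3C_2e^(4t)

Coefficient matrix A = [[-11, 5], [-30, 14]].
Characteristic polynomial det(A - λI) = λ^2 - 3λ - 4 = 0.
Eigenvalues λ = -1, 4.
For λ=-1: (A-λI) row 1 is [-10, 5], so an eigenvector is (-1, -2).
For λ=4: (A-λI) row 1 is [-15, 5], so an eigenvector is (-1, -3).
General solution: C_1e^(-t)(-1,-2) + C_2e^(4t)(-1,-3).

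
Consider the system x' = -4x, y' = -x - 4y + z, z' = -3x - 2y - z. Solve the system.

Coefficient matrix A = [[-4, 0, 0], [-1, -4, 1], [-3, -2, -1]].
det(A - λI) = 0 gives eigenvalues λ = -4, -2, -3.
For λ=-4: eigenvector (1,0,1).
For λ=-2: eigenvector (0,-1,-2).
For λ=-3: eigenvector (0,1,1).
General solution: C_1e^(-4t)(1,0,1) + C_2e^(-2t)(0,-1,-2) + C_3e^(-3t)(0,1,1).

x(t) = C_1e^(-4t), y(t) = -C_2e^(-2t) + C_3e^(-3t), z(t) = C_1e^(-4t) - 2C_2e^(-2t) + C_3e^(-3t)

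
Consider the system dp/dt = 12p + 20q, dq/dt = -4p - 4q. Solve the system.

p(t) = c_1e^(4t)sin(4t) - 2c_1e^(4t)cos(4t) - 2c_2e^(4t)sin(4t) - c_2e^(4t)cos(4t), q(t) = c_1e^(4t)cos(4t) + c_2e^(4t)sin(4t)

Coefficient matrix A = [[12, 20], [-4, -4]].
Characteristic polynomial det(A - λI) = λ^2 - 8λ + 32 = 0.
Eigenvalues λ = 4 ± 4i (complex conjugate pair).
For λ=4+4i: an eigenvector is (-2,1) - i(1,0) = (-2 - i, 1).
A real fundamental pair from Re and Im of e^((4+4i)t)v: X_1 = e^(4t)(cos(4t)·(-2,1) + sin(4t)·(1,0)), X_2 = e^(4t)(sin(4t)·(-2,1) - cos(4t)·(1,0)).
General solution: c_1X_1 + c_2X_2.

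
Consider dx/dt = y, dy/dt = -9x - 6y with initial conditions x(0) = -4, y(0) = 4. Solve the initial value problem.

Coefficient matrix A = [[0, 1], [-9, -6]].
Characteristic polynomial det(A - λI) = λ^2 + 6λ + 9 = 0.
Single eigenvalue λ = -3 with algebraic multiplicity 2.
Eigenvector v = (1,-3); generalized eigenvector w with (A-λI)w=v is (0,1).
General solution: e^(-3t)[C_1·v + C_2·(t·v + w)].
Applying x(0)=-4, y(0)=4 gives C_1=-4, C_2=-8.

x(t) = -8te^(-3t) - 4e^(-3t), y(t) = 24te^(-3t) + 4e^(-3t)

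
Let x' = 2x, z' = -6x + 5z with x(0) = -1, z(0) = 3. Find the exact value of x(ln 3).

-9

A = [[2,0],[-6,5]]; eigenvalues λ = 2, 5.
Eigenvectors: (-1,-2) for λ=2, (0,-1) for λ=5.
From the initial condition, c_1 = 1, c_2 = -5.
x(ln 3) = (1)(3^2)(-1) + (-5)(3^5)(0) = -9.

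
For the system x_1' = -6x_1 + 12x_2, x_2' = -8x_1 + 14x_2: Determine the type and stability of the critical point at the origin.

A = [[-6,12],[-8,14]]; det(A-λI) = λ^2 - 8λ + 12.
λ = 6, 2: both positive.

unstable node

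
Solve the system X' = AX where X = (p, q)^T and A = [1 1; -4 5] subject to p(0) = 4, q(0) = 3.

Coefficient matrix A = [[1, 1], [-4, 5]].
Characteristic polynomial det(A - λI) = λ^2 - 6λ + 9 = 0.
Single eigenvalue λ = 3 with algebraic multiplicity 2.
Eigenvector v = (-1,-2); generalized eigenvector w with (A-λI)w=v is (0,-1).
General solution: e^(3t)[c_1·v + c_2·(t·v + w)].
Applying p(0)=4, q(0)=3 gives c_1=-4, c_2=5.

p(t) = -5te^(3t) + 4e^(3t), q(t) = -10te^(3t) + 3e^(3t)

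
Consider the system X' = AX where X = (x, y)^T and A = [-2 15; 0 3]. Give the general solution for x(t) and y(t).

Coefficient matrix A = [[-2, 15], [0, 3]].
Characteristic polynomial det(A - λI) = λ^2 - λ - 6 = 0.
Eigenvalues λ = 3, -2.
For λ=3: (A-λI) row 1 is [-5, 15], so an eigenvector is (3, 1).
For λ=-2: (A-λI) row 1 is [0, 15], so an eigenvector is (-1, 0).
General solution: C_1e^(3t)(3,1) + C_2e^(-2t)(-1,0).

x(t) = 3C_1e^(3t) - C_2e^(-2t), y(t) = C_1e^(3t)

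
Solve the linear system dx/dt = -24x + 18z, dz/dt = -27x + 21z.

x(t) = -c_1e^(-6t) + 2c_2e^(3t), z(t) = -c_1e^(-6t) + 3c_2e^(3t)

Coefficient matrix A = [[-24, 18], [-27, 21]].
Characteristic polynomial det(A - λI) = λ^2 + 3λ - 18 = 0.
Eigenvalues λ = -6, 3.
For λ=-6: (A-λI) row 1 is [-18, 18], so an eigenvector is (-1, -1).
For λ=3: (A-λI) row 1 is [-27, 18], so an eigenvector is (2, 3).
General solution: c_1e^(-6t)(-1,-1) + c_2e^(3t)(2,3).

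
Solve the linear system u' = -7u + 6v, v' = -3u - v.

u(t) = -c_1e^(-4t)sin(3t) + c_1e^(-4t)cos(3t) + c_2e^(-4t)sin(3t) + c_2e^(-4t)cos(3t), v(t) = -c_1e^(-4t)sin(3t) + c_2e^(-4t)cos(3t)

Coefficient matrix A = [[-7, 6], [-3, -1]].
Characteristic polynomial det(A - λI) = λ^2 + 8λ + 25 = 0.
Eigenvalues λ = -4 ± 3i (complex conjugate pair).
For λ=-4+3i: an eigenvector is (1,0) - i(-1,-1) = (1 + i, 0 + i).
A real fundamental pair from Re and Im of e^((-4+3i)t)v: X_1 = e^(-4t)(cos(3t)·(1,0) + sin(3t)·(-1,-1)), X_2 = e^(-4t)(sin(3t)·(1,0) - cos(3t)·(-1,-1)).
General solution: c_1X_1 + c_2X_2.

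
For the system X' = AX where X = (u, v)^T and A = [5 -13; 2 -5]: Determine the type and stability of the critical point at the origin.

center

A = [[5,-13],[2,-5]]; det(A-λI) = λ^2 + 1.
λ = 0 ± i: zero real part.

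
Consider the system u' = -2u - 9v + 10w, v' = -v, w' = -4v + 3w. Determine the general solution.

Coefficient matrix A = [[-2, -9, 10], [0, -1, 0], [0, -4, 3]].
det(A - λI) = 0 gives eigenvalues λ = -1, -2, 3.
For λ=-1: eigenvector (1,1,1).
For λ=-2: eigenvector (1,0,0).
For λ=3: eigenvector (2,0,1).
General solution: C_1e^(-t)(1,1,1) + C_2e^(-2t)(1,0,0) + C_3e^(3t)(2,0,1).

u(t) = C_1e^(-t) + C_2e^(-2t) + 2C_3e^(3t), v(t) = C_1e^(-t), w(t) = C_1e^(-t) + C_3e^(3t)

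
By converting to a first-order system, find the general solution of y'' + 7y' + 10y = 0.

y(t) = K_1e^(-5t) + K_2e^(-2t)

Let x_1 = y, x_2 = y'. Then x_1' = x_2 and x_2' = -10x_1 - 7x_2.
A = [[0,1],[-10,-7]]; det(A-λI) = λ^2 + 7λ + 10.
Eigenvalues λ = -5, -2 with eigenvectors (1,-5), (1,-2).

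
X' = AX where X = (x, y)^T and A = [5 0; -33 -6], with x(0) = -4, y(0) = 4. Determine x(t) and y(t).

Coefficient matrix A = [[5, 0], [-33, -6]].
Characteristic polynomial det(A - λI) = λ^2 + λ - 30 = 0.
Eigenvalues λ = -6, 5.
For λ=-6: (A-λI) row 1 is [11, 0], so an eigenvector is (0, 1).
For λ=5: (A-λI) row 2 is [-33, -11], so an eigenvector is (-1, 3).
General solution: C_1e^(-6t)(0,1) + C_2e^(5t)(-1,3).
Applying x(0)=-4, y(0)=4 gives C_1=-8, C_2=4.

x(t) = -4e^(5t), y(t) = 12e^(5t) - 8e^(-6t)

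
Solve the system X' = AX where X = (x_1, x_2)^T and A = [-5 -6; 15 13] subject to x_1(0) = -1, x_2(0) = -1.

Coefficient matrix A = [[-5, -6], [15, 13]].
Characteristic polynomial det(A - λI) = λ^2 - 8λ + 25 = 0.
Eigenvalues λ = 4 ± 3i (complex conjugate pair).
For λ=4+3i: an eigenvector is (1,-1) - i(-1,2) = (1 + i, -1 - 2i).
A real fundamental pair from Re and Im of e^((4+3i)t)v: X_1 = e^(4t)(cos(3t)·(1,-1) + sin(3t)·(-1,2)), X_2 = e^(4t)(sin(3t)·(1,-1) - cos(3t)·(-1,2)).
General solution: K_1X_1 + K_2X_2.
Applying x_1(0)=-1, x_2(0)=-1 gives K_1=-3, K_2=2.

x_1(t) = 5e^(4t)sin(3t) - e^(4t)cos(3t), x_2(t) = -8e^(4t)sin(3t) - e^(4t)cos(3t)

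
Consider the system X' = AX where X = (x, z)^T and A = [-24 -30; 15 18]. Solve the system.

x(t) = -K_1e^(-3t)sin(3t) + 3K_1e^(-3t)cos(3t) + 3K_2e^(-3t)sin(3t) + K_2e^(-3t)cos(3t), z(t) = K_1e^(-3t)sin(3t) - 2K_1e^(-3t)cos(3t) - 2K_2e^(-3t)sin(3t) - K_2e^(-3t)cos(3t)

Coefficient matrix A = [[-24, -30], [15, 18]].
Characteristic polynomial det(A - λI) = λ^2 + 6λ + 18 = 0.
Eigenvalues λ = -3 ± 3i (complex conjugate pair).
For λ=-3+3i: an eigenvector is (3,-2) - i(-1,1) = (3 + i, -2 - i).
A real fundamental pair from Re and Im of e^((-3+3i)t)v: X_1 = e^(-3t)(cos(3t)·(3,-2) + sin(3t)·(-1,1)), X_2 = e^(-3t)(sin(3t)·(3,-2) - cos(3t)·(-1,1)).
General solution: K_1X_1 + K_2X_2.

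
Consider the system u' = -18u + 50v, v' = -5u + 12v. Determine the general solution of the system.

u(t) = -3C_1e^(-3t)sin(5t) + C_1e^(-3t)cos(5t) + C_2e^(-3t)sin(5t) + 3C_2e^(-3t)cos(5t), v(t) = -C_1e^(-3t)sin(5t) + C_2e^(-3t)cos(5t)

Coefficient matrix A = [[-18, 50], [-5, 12]].
Characteristic polynomial det(A - λI) = λ^2 + 6λ + 34 = 0.
Eigenvalues λ = -3 ± 5i (complex conjugate pair).
For λ=-3+5i: an eigenvector is (1,0) - i(-3,-1) = (1 + 3i, 0 + i).
A real fundamental pair from Re and Im of e^((-3+5i)t)v: X_1 = e^(-3t)(cos(5t)·(1,0) + sin(5t)·(-3,-1)), X_2 = e^(-3t)(sin(5t)·(1,0) - cos(5t)·(-3,-1)).
General solution: C_1X_1 + C_2X_2.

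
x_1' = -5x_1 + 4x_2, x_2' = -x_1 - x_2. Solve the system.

Coefficient matrix A = [[-5, 4], [-1, -1]].
Characteristic polynomial det(A - λI) = λ^2 + 6λ + 9 = 0.
Single eigenvalue λ = -3 with algebraic multiplicity 2.
Eigenvector v = (2,1); generalized eigenvector w with (A-λI)w=v is (-3,-1).
General solution: e^(-3t)[c_1·v + c_2·(t·v + w)].

x_1(t) = 2c_1e^(-3t) + 2c_2te^(-3t) - 3c_2e^(-3t), x_2(t) = c_1e^(-3t) + c_2te^(-3t) - c_2e^(-3t)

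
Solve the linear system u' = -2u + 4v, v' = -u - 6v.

Coefficient matrix A = [[-2, 4], [-1, -6]].
Characteristic polynomial det(A - λI) = λ^2 + 8λ + 16 = 0.
Single eigenvalue λ = -4 with algebraic multiplicity 2.
Eigenvector v = (2,-1); generalized eigenvector w with (A-λI)w=v is (-3,2).
General solution: e^(-4t)[c_1·v + c_2·(t·v + w)].

u(t) = 2c_1e^(-4t) + 2c_2te^(-4t) - 3c_2e^(-4t), v(t) = -c_1e^(-4t) - c_2te^(-4t) + 2c_2e^(-4t)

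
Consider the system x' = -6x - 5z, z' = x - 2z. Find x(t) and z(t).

Coefficient matrix A = [[-6, -5], [1, -2]].
Characteristic polynomial det(A - λI) = λ^2 + 8λ + 17 = 0.
Eigenvalues λ = -4 ± i (complex conjugate pair).
For λ=-4+i: an eigenvector is (1,0) - i(-2,1) = (1 + 2i, 0 - i).
A real fundamental pair from Re and Im of e^((-4+i)t)v: X_1 = e^(-4t)(cos(t)·(1,0) + sin(t)·(-2,1)), X_2 = e^(-4t)(sin(t)·(1,0) - cos(t)·(-2,1)).
General solution: K_1X_1 + K_2X_2.

x(t) = -2K_1e^(-4t)sin(t) + K_1e^(-4t)cos(t) + K_2e^(-4t)sin(t) + 2K_2e^(-4t)cos(t), z(t) = K_1e^(-4t)sin(t) - K_2e^(-4t)cos(t)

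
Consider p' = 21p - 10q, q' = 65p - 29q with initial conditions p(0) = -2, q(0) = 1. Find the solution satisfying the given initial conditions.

Coefficient matrix A = [[21, -10], [65, -29]].
Characteristic polynomial det(A - λI) = λ^2 + 8λ + 41 = 0.
Eigenvalues λ = -4 ± 5i (complex conjugate pair).
For λ=-4+5i: an eigenvector is (1,3) - i(-1,-2) = (1 + i, 3 + 2i).
A real fundamental pair from Re and Im of e^((-4+5i)t)v: X_1 = e^(-4t)(cos(5t)·(1,3) + sin(5t)·(-1,-2)), X_2 = e^(-4t)(sin(5t)·(1,3) - cos(5t)·(-1,-2)).
General solution: K_1X_1 + K_2X_2.
Applying p(0)=-2, q(0)=1 gives K_1=5, K_2=-7.

p(t) = -12e^(-4t)sin(5t) - 2e^(-4t)cos(5t), q(t) = -31e^(-4t)sin(5t) + e^(-4t)cos(5t)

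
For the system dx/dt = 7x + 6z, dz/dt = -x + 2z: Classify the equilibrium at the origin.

A = [[7,6],[-1,2]]; det(A-λI) = λ^2 - 9λ + 20.
λ = 5, 4: both positive.

unstable node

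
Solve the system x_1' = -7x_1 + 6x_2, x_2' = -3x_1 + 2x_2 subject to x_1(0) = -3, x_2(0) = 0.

Coefficient matrix A = [[-7, 6], [-3, 2]].
Characteristic polynomial det(A - λI) = λ^2 + 5λ + 4 = 0.
Eigenvalues λ = -4, -1.
For λ=-4: (A-λI) row 1 is [-3, 6], so an eigenvector is (-2, -1).
For λ=-1: (A-λI) row 1 is [-6, 6], so an eigenvector is (-1, -1).
General solution: K_1e^(-4t)(-2,-1) + K_2e^(-t)(-1,-1).
Applying x_1(0)=-3, x_2(0)=0 gives K_1=3, K_2=-3.

x_1(t) = 3e^(-t) - 6e^(-4t), x_2(t) = 3e^(-t) - 3e^(-4t)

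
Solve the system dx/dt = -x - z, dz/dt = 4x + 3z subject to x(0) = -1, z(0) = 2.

Coefficient matrix A = [[-1, -1], [4, 3]].
Characteristic polynomial det(A - λI) = λ^2 - 2λ + 1 = 0.
Single eigenvalue λ = 1 with algebraic multiplicity 2.
Eigenvector v = (1,-2); generalized eigenvector w with (A-λI)w=v is (0,-1).
General solution: e^(t)[C_1·v + C_2·(t·v + w)].
Applying x(0)=-1, z(0)=2 gives C_1=-1, C_2=0.

x(t) = -e^(t), z(t) = 2e^(t)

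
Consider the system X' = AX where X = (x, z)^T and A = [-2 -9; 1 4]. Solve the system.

x(t) = -3C_1e^(t) - 3C_2te^(t) + C_2e^(t), z(t) = C_1e^(t) + C_2te^(t)

Coefficient matrix A = [[-2, -9], [1, 4]].
Characteristic polynomial det(A - λI) = λ^2 - 2λ + 1 = 0.
Single eigenvalue λ = 1 with algebraic multiplicity 2.
Eigenvector v = (-3,1); generalized eigenvector w with (A-λI)w=v is (1,0).
General solution: e^(t)[C_1·v + C_2·(t·v + w)].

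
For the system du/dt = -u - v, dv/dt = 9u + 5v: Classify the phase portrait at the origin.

A = [[-1,-1],[9,5]]; det(A-λI) = λ^2 - 4λ + 4.
repeated λ = 2 with a single eigenvector.

unstable improper node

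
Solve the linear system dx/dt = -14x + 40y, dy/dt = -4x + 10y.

Coefficient matrix A = [[-14, 40], [-4, 10]].
Characteristic polynomial det(A - λI) = λ^2 + 4λ + 20 = 0.
Eigenvalues λ = -2 ± 4i (complex conjugate pair).
For λ=-2+4i: an eigenvector is (-3,-1) - i(-1,0) = (-3 + i, -1).
A real fundamental pair from Re and Im of e^((-2+4i)t)v: X_1 = e^(-2t)(cos(4t)·(-3,-1) + sin(4t)·(-1,0)), X_2 = e^(-2t)(sin(4t)·(-3,-1) - cos(4t)·(-1,0)).
General solution: c_1X_1 + c_2X_2.

x(t) = -c_1e^(-2t)sin(4t) - 3c_1e^(-2t)cos(4t) - 3c_2e^(-2t)sin(4t) + c_2e^(-2t)cos(4t), y(t) = -c_1e^(-2t)cos(4t) - c_2e^(-2t)sin(4t)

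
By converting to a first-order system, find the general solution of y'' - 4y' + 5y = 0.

Let x_1 = y, x_2 = y'. Then x_1' = x_2 and x_2' = -5x_1 + 4x_2.
A = [[0,1],[-5,4]]; det(A-λI) = λ^2 - 4λ + 5.
Eigenvalues λ = 2 ± i.

y(t) = K_1e^(2t)cos(t) + K_2e^(2t)sin(t)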